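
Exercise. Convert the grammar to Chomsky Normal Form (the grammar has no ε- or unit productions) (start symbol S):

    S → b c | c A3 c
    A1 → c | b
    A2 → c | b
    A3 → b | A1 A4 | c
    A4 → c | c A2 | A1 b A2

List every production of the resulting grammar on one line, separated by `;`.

Introduce a nonterminal for each terminal appearing in a rule of length ≥ 2: X1 → b, X2 → c.
Binarize each right-hand side of length ≥ 3 by chaining fresh nonterminals (Y1, Y2, …): affected rules were S → X2 A3 X2; A4 → A1 X1 A2.

S → X1 X2 | X2 Y1; A1 → c | b; A2 → c | b; A3 → b | A1 A4 | c; A4 → c | X2 A2 | A1 Y2; X1 → b; X2 → c; Y1 → A3 X2; Y2 → X1 A2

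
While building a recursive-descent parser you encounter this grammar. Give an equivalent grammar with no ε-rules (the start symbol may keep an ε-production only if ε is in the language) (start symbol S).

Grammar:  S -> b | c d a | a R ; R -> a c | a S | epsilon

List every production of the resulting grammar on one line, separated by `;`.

S -> b | c d a | a R | a; R -> a c | a S

Nullable nonterminals: {R}.
ε ∉ L(G), so no ε-production is kept.
Expand every rule over subsets of its nullable positions: S → a R gives a R | a.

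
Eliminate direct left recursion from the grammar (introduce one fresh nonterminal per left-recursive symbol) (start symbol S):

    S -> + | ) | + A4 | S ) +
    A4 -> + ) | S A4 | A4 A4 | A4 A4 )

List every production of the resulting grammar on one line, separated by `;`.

S, A4 are directly left-recursive.
For S: α = {) +}, β = {+, ), + A4}. Rewrite as S → β S' and S' → α S' | ε.
For A4: α = {A4, A4 )}, β = {+ ), S A4}. Rewrite as A4 → β A4' and A4' → α A4' | ε.

S -> + S' | ) S' | + A4 S'; A4 -> + ) A4' | S A4 A4'; S' -> ) + S' | ε; A4' -> A4 A4' | A4 ) A4' | ε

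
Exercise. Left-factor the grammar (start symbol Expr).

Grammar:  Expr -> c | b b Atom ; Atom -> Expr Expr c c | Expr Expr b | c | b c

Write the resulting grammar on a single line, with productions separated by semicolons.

Atom has alternatives sharing prefix 'Expr Expr': factor to Atom → Expr Expr Atom1 with Atom1 → c c | b.

Expr -> c | b b Atom; Atom -> c | b c | Expr Expr Atom1; Atom1 -> c c | b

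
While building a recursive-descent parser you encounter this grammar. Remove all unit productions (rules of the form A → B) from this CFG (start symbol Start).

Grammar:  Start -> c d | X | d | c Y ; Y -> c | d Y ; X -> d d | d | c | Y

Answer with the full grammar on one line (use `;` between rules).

Unit pairs: Start ⇒* {X, Y}; X ⇒* {Y}.
For each unit pair (A, B), copy every non-unit production of B to A, then drop all unit productions.

Start -> c d | d | c Y | d d | c | d Y; Y -> c | d Y; X -> d d | d | c | d Y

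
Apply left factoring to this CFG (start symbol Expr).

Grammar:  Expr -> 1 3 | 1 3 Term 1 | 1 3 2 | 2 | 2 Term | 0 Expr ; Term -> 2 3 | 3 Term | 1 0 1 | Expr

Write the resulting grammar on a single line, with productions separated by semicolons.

Expr has alternatives sharing prefix '1 3': factor to Expr → 1 3 Expr1 with Expr1 → ε | Term 1 | 2.
Expr has alternatives sharing prefix '2': factor to Expr → 2 Expr2 with Expr2 → ε | Term.

Expr -> 0 Expr | 1 3 Expr1 | 2 Expr2; Term -> 2 3 | 3 Term | 1 0 1 | Expr; Expr1 -> ε | Term 1 | 2; Expr2 -> ε | Term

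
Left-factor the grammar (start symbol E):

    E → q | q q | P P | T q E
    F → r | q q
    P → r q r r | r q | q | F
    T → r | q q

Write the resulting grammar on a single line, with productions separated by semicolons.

E → P P | T q E | q E'; F → r | q q; P → q | F | r q P'; T → r | q q; E' → ε | q; P' → r r | ε

E has alternatives sharing prefix 'q': factor to E → q E' with E' → ε | q.
P has alternatives sharing prefix 'r q': factor to P → r q P' with P' → r r | ε.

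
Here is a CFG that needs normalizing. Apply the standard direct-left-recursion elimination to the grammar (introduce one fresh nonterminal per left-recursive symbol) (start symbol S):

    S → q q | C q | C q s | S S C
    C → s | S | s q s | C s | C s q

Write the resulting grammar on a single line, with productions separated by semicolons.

Directly left-recursive nonterminals: S, C.
For S: α = {S C}, β = {q q, C q, C q s}. Rewrite as S → β S' and S' → α S' | ε.
For C: α = {s, s q}, β = {s, S, s q s}. Rewrite as C → β C' and C' → α C' | ε.

S → q q S' | C q S' | C q s S'; C → s C' | S C' | s q s C'; S' → S C S' | ε; C' → s C' | s q C' | ε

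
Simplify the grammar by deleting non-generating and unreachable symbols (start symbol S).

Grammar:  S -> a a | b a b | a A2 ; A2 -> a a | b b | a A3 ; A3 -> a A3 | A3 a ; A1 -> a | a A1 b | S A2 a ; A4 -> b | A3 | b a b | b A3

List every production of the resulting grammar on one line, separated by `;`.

S -> a a | b a b | a A2; A2 -> a a | b b

Generating nonterminals: {A1, A2, A4, S}.
Reachable from S after that: {A2, S}.
Removed useless symbols: {A1, A3, A4} and every production mentioning them.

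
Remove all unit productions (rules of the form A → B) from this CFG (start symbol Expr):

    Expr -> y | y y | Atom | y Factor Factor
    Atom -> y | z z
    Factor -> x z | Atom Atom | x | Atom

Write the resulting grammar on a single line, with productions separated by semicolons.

Unit pairs: Expr ⇒* {Atom}; Factor ⇒* {Atom}.
Replace each nonterminal's rules with the union of the non-unit rules of every nonterminal it unit-derives.

Expr -> y | z z | y y | y Factor Factor; Atom -> y | z z; Factor -> y | z z | x z | Atom Atom | x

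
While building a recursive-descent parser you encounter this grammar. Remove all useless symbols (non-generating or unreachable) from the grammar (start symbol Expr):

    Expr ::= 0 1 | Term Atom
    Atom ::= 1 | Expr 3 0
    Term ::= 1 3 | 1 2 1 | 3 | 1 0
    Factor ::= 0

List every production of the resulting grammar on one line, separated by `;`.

Generating nonterminals: {Atom, Expr, Factor, Term}.
Reachable from Expr after that: {Atom, Expr, Term}.
Removed useless symbols: {Factor} and every production mentioning them.

Expr ::= 0 1 | Term Atom; Atom ::= 1 | Expr 3 0; Term ::= 1 3 | 1 2 1 | 3 | 1 0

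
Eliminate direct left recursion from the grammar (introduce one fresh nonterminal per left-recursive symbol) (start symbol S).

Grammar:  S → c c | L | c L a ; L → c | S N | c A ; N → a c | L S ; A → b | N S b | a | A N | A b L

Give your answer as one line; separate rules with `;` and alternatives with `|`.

Left recursion appears on A.
For A: α = {N, b L}, β = {b, N S b, a}. Rewrite as A → β A' and A' → α A' | ε.

S → c c | L | c L a; L → c | S N | c A; N → a c | L S; A → b A' | N S b A' | a A'; A' → N A' | b L A' | ε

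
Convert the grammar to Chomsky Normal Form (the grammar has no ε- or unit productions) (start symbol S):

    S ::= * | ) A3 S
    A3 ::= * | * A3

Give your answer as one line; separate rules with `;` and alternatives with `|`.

S ::= * | X1 Y1; A3 ::= * | X2 A3; X1 ::= ); X2 ::= *; Y1 ::= A3 S

Introduce a nonterminal for each terminal appearing in a rule of length ≥ 2: X1 → ), X2 → *.
Binarize each right-hand side of length ≥ 3 by chaining fresh nonterminals (Y1, Y2, …): affected rules were S → X1 A3 S.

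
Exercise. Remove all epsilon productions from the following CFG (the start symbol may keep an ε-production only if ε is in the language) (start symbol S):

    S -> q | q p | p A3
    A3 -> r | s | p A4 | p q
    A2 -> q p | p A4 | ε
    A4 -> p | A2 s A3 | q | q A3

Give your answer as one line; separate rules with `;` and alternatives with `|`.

S -> q | q p | p A3; A3 -> r | s | p A4 | p q; A2 -> q p | p A4; A4 -> p | A2 s A3 | s A3 | q | q A3

Nullable nonterminals: {A2}.
ε ∉ L(G), so no ε-production is kept.
Expand every rule over subsets of its nullable positions: A4 → A2 s A3 gives A2 s A3 | s A3.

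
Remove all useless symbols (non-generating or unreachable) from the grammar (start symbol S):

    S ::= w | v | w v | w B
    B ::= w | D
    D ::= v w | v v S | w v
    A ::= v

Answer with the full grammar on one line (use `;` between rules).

Generating nonterminals: {A, B, D, S}.
Reachable from S after that: {B, D, S}.
Removed useless symbols: {A} and every production mentioning them.

S ::= w | v | w v | w B; B ::= w | D; D ::= v w | v v S | w v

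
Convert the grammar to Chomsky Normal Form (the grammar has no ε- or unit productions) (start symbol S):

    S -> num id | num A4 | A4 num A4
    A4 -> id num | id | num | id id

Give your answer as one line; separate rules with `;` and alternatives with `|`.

S -> X1 X2 | X1 A4 | A4 Y1; A4 -> X2 X1 | id | num | X2 X2; X1 -> num; X2 -> id; Y1 -> X1 A4

Introduce a nonterminal for each terminal appearing in a rule of length ≥ 2: X1 → num, X2 → id.
Binarize each right-hand side of length ≥ 3 by chaining fresh nonterminals (Y1, Y2, …): affected rules were S → A4 X1 A4.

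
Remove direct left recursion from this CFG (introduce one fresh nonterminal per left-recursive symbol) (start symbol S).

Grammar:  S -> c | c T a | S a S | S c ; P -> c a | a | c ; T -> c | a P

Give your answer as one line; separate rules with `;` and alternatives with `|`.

Left recursion appears on S.
For S: α = {a S, c}, β = {c, c T a}. Rewrite as S → β S' and S' → α S' | ε.

S -> c S' | c T a S'; P -> c a | a | c; T -> c | a P; S' -> a S S' | c S' | ε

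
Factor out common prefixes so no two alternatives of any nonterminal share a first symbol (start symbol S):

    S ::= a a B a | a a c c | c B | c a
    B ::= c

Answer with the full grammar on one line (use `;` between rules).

S ::= a a S' | c S''; B ::= c; S' ::= B a | c c; S'' ::= B | a

S has alternatives sharing prefix 'a a': factor to S → a a S' with S' → B a | c c.
S has alternatives sharing prefix 'c': factor to S → c S'' with S'' → B | a.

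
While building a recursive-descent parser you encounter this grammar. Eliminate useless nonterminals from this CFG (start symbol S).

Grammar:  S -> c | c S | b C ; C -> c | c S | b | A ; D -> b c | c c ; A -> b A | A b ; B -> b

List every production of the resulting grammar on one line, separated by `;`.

S -> c | c S | b C; C -> c | c S | b

Generating nonterminals: {B, C, D, S}.
Reachable from S after that: {C, S}.
Removed useless symbols: {A, B, D} and every production mentioning them.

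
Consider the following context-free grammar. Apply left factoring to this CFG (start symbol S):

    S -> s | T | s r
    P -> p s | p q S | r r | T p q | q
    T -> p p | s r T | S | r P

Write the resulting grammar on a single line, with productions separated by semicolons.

S has alternatives sharing prefix 's': factor to S → s S' with S' → ε | r.
P has alternatives sharing prefix 'p': factor to P → p P' with P' → s | q S.

S -> T | s S'; P -> r r | T p q | q | p P'; T -> p p | s r T | S | r P; S' -> ε | r; P' -> s | q S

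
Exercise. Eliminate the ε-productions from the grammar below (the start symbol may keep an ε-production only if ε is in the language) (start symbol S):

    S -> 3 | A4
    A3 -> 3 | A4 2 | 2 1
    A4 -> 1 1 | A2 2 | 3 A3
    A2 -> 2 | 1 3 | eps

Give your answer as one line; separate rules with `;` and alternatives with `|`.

S -> 3 | A4; A3 -> 3 | A4 2 | 2 1; A4 -> 1 1 | A2 2 | 2 | 3 A3; A2 -> 2 | 1 3

The nullable symbols are {A2}.
ε ∉ L(G), so no ε-production is kept.
For each production, add variants omitting each subset of nullable occurrences: A4 → A2 2 gives A2 2 | 2.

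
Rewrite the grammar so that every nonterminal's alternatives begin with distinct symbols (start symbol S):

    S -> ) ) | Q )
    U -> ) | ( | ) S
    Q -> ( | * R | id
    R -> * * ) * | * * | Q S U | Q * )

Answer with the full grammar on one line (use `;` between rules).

U has alternatives sharing prefix ')': factor to U → ) U' with U' → ε | S.
R has alternatives sharing prefix '* *': factor to R → * * R' with R' → ) * | ε.
R has alternatives sharing prefix 'Q': factor to R → Q R'' with R'' → S U | * ).

S -> ) ) | Q ); U -> ( | ) U'; Q -> ( | * R | id; R -> * * R' | Q R''; U' -> epsilon | S; R' -> ) * | epsilon; R'' -> S U | * )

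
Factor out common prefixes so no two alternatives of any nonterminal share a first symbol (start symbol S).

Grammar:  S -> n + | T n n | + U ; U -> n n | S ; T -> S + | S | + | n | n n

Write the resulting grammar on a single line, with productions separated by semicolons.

S -> n + | T n n | + U; U -> n n | S; T -> + | S T' | n T''; T' -> + | ε; T'' -> ε | n

T has alternatives sharing prefix 'S': factor to T → S T' with T' → + | ε.
T has alternatives sharing prefix 'n': factor to T → n T'' with T'' → ε | n.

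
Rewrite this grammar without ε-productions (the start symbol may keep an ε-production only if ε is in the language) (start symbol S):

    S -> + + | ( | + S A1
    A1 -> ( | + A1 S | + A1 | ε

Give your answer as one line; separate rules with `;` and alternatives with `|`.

Nullable set = {A1}.
ε ∉ L(G), so no ε-production is kept.
Add the nullable-subset variants: S → + S A1 gives + S A1 | + S. A1 → + A1 S gives + A1 S | + S. A1 → + A1 gives + A1 | +.

S -> + + | ( | + S A1 | + S; A1 -> ( | + A1 S | + S | + A1 | +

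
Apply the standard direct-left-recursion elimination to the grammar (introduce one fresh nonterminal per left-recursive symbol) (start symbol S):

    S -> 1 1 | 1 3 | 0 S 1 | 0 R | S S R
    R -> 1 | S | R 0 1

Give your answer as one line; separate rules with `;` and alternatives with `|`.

S -> 1 1 S' | 1 3 S' | 0 S 1 S' | 0 R S'; R -> 1 R' | S R'; S' -> S R S' | ε; R' -> 0 1 R' | ε

S, R are directly left-recursive.
For S: α = {S R}, β = {1 1, 1 3, 0 S 1, 0 R}. Rewrite as S → β S' and S' → α S' | ε.
For R: α = {0 1}, β = {1, S}. Rewrite as R → β R' and R' → α R' | ε.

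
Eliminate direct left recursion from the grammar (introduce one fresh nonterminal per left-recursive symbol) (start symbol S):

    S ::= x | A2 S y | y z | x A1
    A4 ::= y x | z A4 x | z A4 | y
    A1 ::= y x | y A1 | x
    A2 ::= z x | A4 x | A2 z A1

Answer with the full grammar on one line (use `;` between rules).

Left recursion appears on A2.
For A2: α = {z A1}, β = {z x, A4 x}. Rewrite as A2 → β A2' and A2' → α A2' | ε.

S ::= x | A2 S y | y z | x A1; A4 ::= y x | z A4 x | z A4 | y; A1 ::= y x | y A1 | x; A2 ::= z x A2' | A4 x A2'; A2' ::= z A1 A2' | epsilon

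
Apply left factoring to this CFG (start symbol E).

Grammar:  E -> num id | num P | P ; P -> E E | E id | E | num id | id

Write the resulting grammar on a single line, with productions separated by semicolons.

E has alternatives sharing prefix 'num': factor to E → num E' with E' → id | P.
P has alternatives sharing prefix 'E': factor to P → E P' with P' → E | id | ε.

E -> P | num E'; P -> num id | id | E P'; E' -> id | P; P' -> E | id | ε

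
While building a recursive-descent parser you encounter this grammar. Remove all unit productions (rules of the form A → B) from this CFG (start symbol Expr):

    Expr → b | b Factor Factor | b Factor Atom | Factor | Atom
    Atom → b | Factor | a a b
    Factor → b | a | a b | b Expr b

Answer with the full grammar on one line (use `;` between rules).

Unit pairs: Atom ⇒* {Factor}; Expr ⇒* {Atom, Factor}.
Replace each nonterminal's rules with the union of the non-unit rules of every nonterminal it unit-derives.

Expr → b | a a b | a | a b | b Expr b | b Factor Factor | b Factor Atom; Atom → b | a a b | a | a b | b Expr b; Factor → b | a | a b | b Expr b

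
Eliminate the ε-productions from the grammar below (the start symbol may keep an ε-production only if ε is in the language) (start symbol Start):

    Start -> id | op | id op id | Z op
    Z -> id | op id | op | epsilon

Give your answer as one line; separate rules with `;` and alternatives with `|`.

Start -> id | op | id op id | Z op; Z -> id | op id | op

Nullable set = {Z}.
ε ∉ L(G), so no ε-production is kept.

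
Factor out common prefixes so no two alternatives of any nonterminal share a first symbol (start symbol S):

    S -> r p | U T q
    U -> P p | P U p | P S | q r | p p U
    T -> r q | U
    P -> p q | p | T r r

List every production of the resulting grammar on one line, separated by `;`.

U has alternatives sharing prefix 'P': factor to U → P U' with U' → p | U p | S.
P has alternatives sharing prefix 'p': factor to P → p P' with P' → q | ε.

S -> r p | U T q; U -> q r | p p U | P U'; T -> r q | U; P -> T r r | p P'; U' -> p | U p | S; P' -> q | ε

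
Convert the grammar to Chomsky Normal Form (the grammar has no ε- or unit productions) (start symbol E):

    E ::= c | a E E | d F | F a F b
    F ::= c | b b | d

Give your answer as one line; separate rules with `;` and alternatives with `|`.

Introduce a nonterminal for each terminal appearing in a rule of length ≥ 2: X1 → a, X2 → d, X3 → b.
Binarize each right-hand side of length ≥ 3 by chaining fresh nonterminals (Y1, Y2, …): affected rules were E → X1 E E; E → F X1 F X3.

E ::= c | X1 Y1 | X2 F | F Y2; F ::= c | X3 X3 | d; X1 ::= a; X2 ::= d; X3 ::= b; Y1 ::= E E; Y2 ::= X1 Y3; Y3 ::= F X3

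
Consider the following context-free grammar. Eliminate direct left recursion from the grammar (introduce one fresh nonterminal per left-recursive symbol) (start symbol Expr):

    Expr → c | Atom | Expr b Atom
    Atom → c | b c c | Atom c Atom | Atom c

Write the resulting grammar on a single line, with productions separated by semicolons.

Directly left-recursive nonterminals: Expr, Atom.
For Expr: α = {b Atom}, β = {c, Atom}. Rewrite as Expr → β Expr1 and Expr1 → α Expr1 | ε.
For Atom: α = {c Atom, c}, β = {c, b c c}. Rewrite as Atom → β Atom1 and Atom1 → α Atom1 | ε.

Expr → c Expr1 | Atom Expr1; Atom → c Atom1 | b c c Atom1; Expr1 → b Atom Expr1 | ε; Atom1 → c Atom Atom1 | c Atom1 | ε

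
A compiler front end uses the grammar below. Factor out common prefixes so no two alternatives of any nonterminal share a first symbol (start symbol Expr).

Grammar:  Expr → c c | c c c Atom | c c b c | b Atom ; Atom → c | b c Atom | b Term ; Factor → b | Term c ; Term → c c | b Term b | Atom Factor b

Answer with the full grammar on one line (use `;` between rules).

Expr has alternatives sharing prefix 'c c': factor to Expr → c c Expr1 with Expr1 → ε | c Atom | b c.
Atom has alternatives sharing prefix 'b': factor to Atom → b Atom1 with Atom1 → c Atom | Term.

Expr → b Atom | c c Expr1; Atom → c | b Atom1; Factor → b | Term c; Term → c c | b Term b | Atom Factor b; Expr1 → ε | c Atom | b c; Atom1 → c Atom | Term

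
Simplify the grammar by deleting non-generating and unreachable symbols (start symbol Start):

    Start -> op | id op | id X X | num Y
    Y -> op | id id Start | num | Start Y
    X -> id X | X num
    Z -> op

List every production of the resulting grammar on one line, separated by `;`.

Start -> op | id op | num Y; Y -> op | id id Start | num | Start Y

Generating nonterminals: {Start, Y, Z}.
Reachable from Start after that: {Start, Y}.
Removed useless symbols: {X, Z} and every production mentioning them.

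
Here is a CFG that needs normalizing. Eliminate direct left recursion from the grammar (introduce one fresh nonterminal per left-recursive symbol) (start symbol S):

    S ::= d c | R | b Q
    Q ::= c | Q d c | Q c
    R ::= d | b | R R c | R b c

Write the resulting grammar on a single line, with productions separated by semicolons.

Q, R are directly left-recursive.
For Q: α = {d c, c}, β = {c}. Rewrite as Q → β Q' and Q' → α Q' | ε.
For R: α = {R c, b c}, β = {d, b}. Rewrite as R → β R' and R' → α R' | ε.

S ::= d c | R | b Q; Q ::= c Q'; R ::= d R' | b R'; Q' ::= d c Q' | c Q' | ε; R' ::= R c R' | b c R' | ε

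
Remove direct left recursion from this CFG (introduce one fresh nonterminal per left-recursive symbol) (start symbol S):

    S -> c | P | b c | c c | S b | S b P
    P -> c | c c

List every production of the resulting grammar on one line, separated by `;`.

Left recursion appears on S.
For S: α = {b, b P}, β = {c, P, b c, c c}. Rewrite as S → β S' and S' → α S' | ε.

S -> c S' | P S' | b c S' | c c S'; P -> c | c c; S' -> b S' | b P S' | ε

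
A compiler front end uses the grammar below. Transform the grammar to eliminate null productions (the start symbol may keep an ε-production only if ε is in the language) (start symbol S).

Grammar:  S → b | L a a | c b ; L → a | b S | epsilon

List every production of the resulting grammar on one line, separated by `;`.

Nullable nonterminals: {L}.
ε ∉ L(G), so no ε-production is kept.
Add the nullable-subset variants: S → L a a gives L a a | a a.

S → b | L a a | a a | c b; L → a | b S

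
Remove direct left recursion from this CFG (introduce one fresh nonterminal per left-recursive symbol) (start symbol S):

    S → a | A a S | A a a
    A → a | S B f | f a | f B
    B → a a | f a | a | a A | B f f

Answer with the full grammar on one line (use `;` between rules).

Directly left-recursive nonterminal: B.
For B: α = {f f}, β = {a a, f a, a, a A}. Rewrite as B → β B' and B' → α B' | ε.

S → a | A a S | A a a; A → a | S B f | f a | f B; B → a a B' | f a B' | a B' | a A B'; B' → f f B' | epsilon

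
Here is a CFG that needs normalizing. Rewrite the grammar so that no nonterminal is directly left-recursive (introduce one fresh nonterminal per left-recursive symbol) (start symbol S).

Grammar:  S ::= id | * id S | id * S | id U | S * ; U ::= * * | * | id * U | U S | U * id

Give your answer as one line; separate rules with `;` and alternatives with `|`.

S, U are directly left-recursive.
For S: α = {*}, β = {id, * id S, id * S, id U}. Rewrite as S → β S' and S' → α S' | ε.
For U: α = {S, * id}, β = {* *, *, id * U}. Rewrite as U → β U' and U' → α U' | ε.

S ::= id S' | * id S S' | id * S S' | id U S'; U ::= * * U' | * U' | id * U U'; S' ::= * S' | ε; U' ::= S U' | * id U' | ε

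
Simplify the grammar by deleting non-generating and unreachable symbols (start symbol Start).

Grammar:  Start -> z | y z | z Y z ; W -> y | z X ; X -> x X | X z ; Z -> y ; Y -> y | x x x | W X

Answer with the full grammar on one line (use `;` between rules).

Start -> z | y z | z Y z; Y -> y | x x x

Generating nonterminals: {Start, W, Y, Z}.
Reachable from Start after that: {Start, Y}.
Removed useless symbols: {W, X, Z} and every production mentioning them.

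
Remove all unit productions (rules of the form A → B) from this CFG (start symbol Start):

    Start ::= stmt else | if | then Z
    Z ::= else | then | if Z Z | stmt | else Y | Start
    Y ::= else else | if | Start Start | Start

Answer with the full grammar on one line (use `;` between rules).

Unit pairs: Y ⇒* {Start}; Z ⇒* {Start}.
For every A with A ⇒* B via unit rules, add B's non-unit alternatives to A; then delete every rule of the form X → Y.

Start ::= stmt else | if | then Z; Z ::= else | then | if Z Z | stmt | else Y | stmt else | if | then Z; Y ::= stmt else | if | then Z | else else | Start Start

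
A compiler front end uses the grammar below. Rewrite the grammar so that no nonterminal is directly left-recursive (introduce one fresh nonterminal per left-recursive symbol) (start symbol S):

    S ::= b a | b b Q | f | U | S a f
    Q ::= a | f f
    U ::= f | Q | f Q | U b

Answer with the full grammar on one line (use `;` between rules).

S ::= b a S' | b b Q S' | f S' | U S'; Q ::= a | f f; U ::= f U' | Q U' | f Q U'; S' ::= a f S' | epsilon; U' ::= b U' | epsilon

Directly left-recursive nonterminals: S, U.
For S: α = {a f}, β = {b a, b b Q, f, U}. Rewrite as S → β S' and S' → α S' | ε.
For U: α = {b}, β = {f, Q, f Q}. Rewrite as U → β U' and U' → α U' | ε.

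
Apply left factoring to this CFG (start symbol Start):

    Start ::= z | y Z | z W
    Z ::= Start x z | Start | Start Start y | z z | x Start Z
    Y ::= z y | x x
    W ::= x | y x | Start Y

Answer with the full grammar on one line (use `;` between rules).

Start has alternatives sharing prefix 'z': factor to Start → z Start1 with Start1 → ε | W.
Z has alternatives sharing prefix 'Start': factor to Z → Start Z1 with Z1 → x z | ε | Start y.

Start ::= y Z | z Start1; Z ::= z z | x Start Z | Start Z1; Y ::= z y | x x; W ::= x | y x | Start Y; Start1 ::= ε | W; Z1 ::= x z | ε | Start y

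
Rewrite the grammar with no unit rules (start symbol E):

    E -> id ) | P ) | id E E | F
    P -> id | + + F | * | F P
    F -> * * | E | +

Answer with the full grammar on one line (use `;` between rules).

Unit pairs: E ⇒* {F}; F ⇒* {E}.
For every A with A ⇒* B via unit rules, add B's non-unit alternatives to A; then delete every rule of the form X → Y.

E -> id ) | P ) | id E E | * * | +; P -> id | + + F | * | F P; F -> id ) | P ) | id E E | * * | +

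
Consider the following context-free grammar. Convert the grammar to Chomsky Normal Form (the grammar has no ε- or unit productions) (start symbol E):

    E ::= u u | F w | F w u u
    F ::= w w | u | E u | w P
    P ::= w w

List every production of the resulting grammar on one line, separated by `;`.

E ::= X1 X1 | F X2 | F Y1; F ::= X2 X2 | u | E X1 | X2 P; P ::= X2 X2; X1 ::= u; X2 ::= w; Y1 ::= X2 Y2; Y2 ::= X1 X1

Introduce a nonterminal for each terminal appearing in a rule of length ≥ 2: X1 → u, X2 → w.
Binarize each right-hand side of length ≥ 3 by chaining fresh nonterminals (Y1, Y2, …): affected rules were E → F X2 X1 X1.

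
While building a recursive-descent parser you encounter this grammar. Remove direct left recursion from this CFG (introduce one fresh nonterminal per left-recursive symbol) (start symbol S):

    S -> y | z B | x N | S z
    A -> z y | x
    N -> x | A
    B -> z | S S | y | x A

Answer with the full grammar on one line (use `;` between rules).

Left recursion appears on S.
For S: α = {z}, β = {y, z B, x N}. Rewrite as S → β S' and S' → α S' | ε.

S -> y S' | z B S' | x N S'; A -> z y | x; N -> x | A; B -> z | S S | y | x A; S' -> z S' | ε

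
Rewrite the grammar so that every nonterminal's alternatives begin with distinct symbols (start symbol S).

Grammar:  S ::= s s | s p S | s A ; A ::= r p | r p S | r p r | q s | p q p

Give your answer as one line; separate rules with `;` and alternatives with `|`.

S has alternatives sharing prefix 's': factor to S → s S' with S' → s | p S | A.
A has alternatives sharing prefix 'r p': factor to A → r p A' with A' → ε | S | r.

S ::= s S'; A ::= q s | p q p | r p A'; S' ::= s | p S | A; A' ::= ε | S | r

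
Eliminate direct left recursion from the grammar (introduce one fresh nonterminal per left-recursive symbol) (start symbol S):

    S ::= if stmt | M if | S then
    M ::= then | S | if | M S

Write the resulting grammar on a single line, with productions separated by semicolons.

Left recursion appears on S, M.
For S: α = {then}, β = {if stmt, M if}. Rewrite as S → β S' and S' → α S' | ε.
For M: α = {S}, β = {then, S, if}. Rewrite as M → β M' and M' → α M' | ε.

S ::= if stmt S' | M if S'; M ::= then M' | S M' | if M'; S' ::= then S' | ε; M' ::= S M' | ε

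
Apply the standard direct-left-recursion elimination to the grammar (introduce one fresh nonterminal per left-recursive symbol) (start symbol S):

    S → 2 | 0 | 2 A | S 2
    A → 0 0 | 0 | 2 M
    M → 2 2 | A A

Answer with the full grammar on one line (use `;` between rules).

Directly left-recursive nonterminal: S.
For S: α = {2}, β = {2, 0, 2 A}. Rewrite as S → β S' and S' → α S' | ε.

S → 2 S' | 0 S' | 2 A S'; A → 0 0 | 0 | 2 M; M → 2 2 | A A; S' → 2 S' | ε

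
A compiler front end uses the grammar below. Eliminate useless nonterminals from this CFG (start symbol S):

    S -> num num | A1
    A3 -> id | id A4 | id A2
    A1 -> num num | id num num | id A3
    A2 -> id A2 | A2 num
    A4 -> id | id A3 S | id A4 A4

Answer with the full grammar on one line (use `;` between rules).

S -> num num | A1; A3 -> id | id A4; A1 -> num num | id num num | id A3; A4 -> id | id A3 S | id A4 A4

Generating nonterminals: {A1, A3, A4, S}.
Reachable from S after that: {A1, A3, A4, S}.
Removed useless symbols: {A2} and every production mentioning them.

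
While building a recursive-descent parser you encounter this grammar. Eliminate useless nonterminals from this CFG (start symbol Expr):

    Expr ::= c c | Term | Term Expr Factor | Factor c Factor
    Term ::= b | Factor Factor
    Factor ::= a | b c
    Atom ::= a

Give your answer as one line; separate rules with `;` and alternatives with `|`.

Expr ::= c c | Term | Term Expr Factor | Factor c Factor; Term ::= b | Factor Factor; Factor ::= a | b c

Generating nonterminals: {Atom, Expr, Factor, Term}.
Reachable from Expr after that: {Expr, Factor, Term}.
Removed useless symbols: {Atom} and every production mentioning them.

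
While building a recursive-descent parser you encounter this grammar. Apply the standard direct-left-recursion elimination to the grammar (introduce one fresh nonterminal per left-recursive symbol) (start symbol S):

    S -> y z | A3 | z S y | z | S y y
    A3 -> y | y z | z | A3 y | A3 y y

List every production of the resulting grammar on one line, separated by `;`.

Left recursion appears on S, A3.
For S: α = {y y}, β = {y z, A3, z S y, z}. Rewrite as S → β S' and S' → α S' | ε.
For A3: α = {y, y y}, β = {y, y z, z}. Rewrite as A3 → β A3' and A3' → α A3' | ε.

S -> y z S' | A3 S' | z S y S' | z S'; A3 -> y A3' | y z A3' | z A3'; S' -> y y S' | ε; A3' -> y A3' | y y A3' | ε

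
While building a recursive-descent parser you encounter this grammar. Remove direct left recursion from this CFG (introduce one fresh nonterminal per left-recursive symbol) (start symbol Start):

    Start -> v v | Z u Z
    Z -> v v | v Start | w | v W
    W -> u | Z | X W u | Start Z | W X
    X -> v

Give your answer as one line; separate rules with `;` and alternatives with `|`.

Start -> v v | Z u Z; Z -> v v | v Start | w | v W; W -> u W1 | Z W1 | X W u W1 | Start Z W1; X -> v; W1 -> X W1 | ε

W is directly left-recursive.
For W: α = {X}, β = {u, Z, X W u, Start Z}. Rewrite as W → β W1 and W1 → α W1 | ε.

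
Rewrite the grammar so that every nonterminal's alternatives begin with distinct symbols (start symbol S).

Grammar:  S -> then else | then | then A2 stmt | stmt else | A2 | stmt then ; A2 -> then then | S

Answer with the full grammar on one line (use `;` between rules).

S -> A2 | then S' | stmt S''; A2 -> then then | S; S' -> else | epsilon | A2 stmt; S'' -> else | then

S has alternatives sharing prefix 'then': factor to S → then S' with S' → else | ε | A2 stmt.
S has alternatives sharing prefix 'stmt': factor to S → stmt S'' with S'' → else | then.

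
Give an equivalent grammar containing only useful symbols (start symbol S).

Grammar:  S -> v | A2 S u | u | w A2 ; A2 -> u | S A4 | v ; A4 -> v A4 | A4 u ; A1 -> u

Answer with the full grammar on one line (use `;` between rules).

S -> v | A2 S u | u | w A2; A2 -> u | v

Generating nonterminals: {A1, A2, S}.
Reachable from S after that: {A2, S}.
Removed useless symbols: {A1, A4} and every production mentioning them.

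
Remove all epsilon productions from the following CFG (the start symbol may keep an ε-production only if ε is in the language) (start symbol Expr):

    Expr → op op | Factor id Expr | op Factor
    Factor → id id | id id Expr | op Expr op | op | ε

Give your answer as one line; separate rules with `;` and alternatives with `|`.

The nullable symbols are {Factor}.
ε ∉ L(G), so no ε-production is kept.
Expand every rule over subsets of its nullable positions: Expr → Factor id Expr gives Factor id Expr | id Expr. Expr → op Factor gives op Factor | op.

Expr → op op | Factor id Expr | id Expr | op Factor | op; Factor → id id | id id Expr | op Expr op | op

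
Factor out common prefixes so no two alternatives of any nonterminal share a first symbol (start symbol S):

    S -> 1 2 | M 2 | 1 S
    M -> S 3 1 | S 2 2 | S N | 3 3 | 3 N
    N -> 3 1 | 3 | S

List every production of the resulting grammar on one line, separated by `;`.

S has alternatives sharing prefix '1': factor to S → 1 S' with S' → 2 | S.
M has alternatives sharing prefix 'S': factor to M → S M' with M' → 3 1 | 2 2 | N.
M has alternatives sharing prefix '3': factor to M → 3 M'' with M'' → 3 | N.
N has alternatives sharing prefix '3': factor to N → 3 N' with N' → 1 | ε.

S -> M 2 | 1 S'; M -> S M' | 3 M''; N -> S | 3 N'; S' -> 2 | S; M' -> 3 1 | 2 2 | N; M'' -> 3 | N; N' -> 1 | eps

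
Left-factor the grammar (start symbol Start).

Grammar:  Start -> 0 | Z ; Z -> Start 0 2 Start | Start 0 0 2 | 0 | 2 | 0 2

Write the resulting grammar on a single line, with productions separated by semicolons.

Start -> 0 | Z; Z -> 2 | Start 0 Z1 | 0 Z2; Z1 -> 2 Start | 0 2; Z2 -> ε | 2

Z has alternatives sharing prefix 'Start 0': factor to Z → Start 0 Z1 with Z1 → 2 Start | 0 2.
Z has alternatives sharing prefix '0': factor to Z → 0 Z2 with Z2 → ε | 2.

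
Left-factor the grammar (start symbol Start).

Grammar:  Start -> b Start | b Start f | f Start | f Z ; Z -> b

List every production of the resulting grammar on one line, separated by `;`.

Start -> b Start Start1 | f Start2; Z -> b; Start1 -> ε | f; Start2 -> Start | Z

Start has alternatives sharing prefix 'b Start': factor to Start → b Start Start1 with Start1 → ε | f.
Start has alternatives sharing prefix 'f': factor to Start → f Start2 with Start2 → Start | Z.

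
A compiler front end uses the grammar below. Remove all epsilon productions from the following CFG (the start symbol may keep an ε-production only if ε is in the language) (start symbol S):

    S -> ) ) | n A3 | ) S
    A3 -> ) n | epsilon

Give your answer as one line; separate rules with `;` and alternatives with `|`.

The nullable symbols are {A3}.
ε ∉ L(G), so no ε-production is kept.
Expand every rule over subsets of its nullable positions: S → n A3 gives n A3 | n.

S -> ) ) | n A3 | n | ) S; A3 -> ) n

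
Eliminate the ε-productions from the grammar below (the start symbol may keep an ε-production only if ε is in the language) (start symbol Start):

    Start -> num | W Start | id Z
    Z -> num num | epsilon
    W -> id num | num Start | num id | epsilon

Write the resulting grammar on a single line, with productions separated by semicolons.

Start -> num | W Start | id Z | id; Z -> num num; W -> id num | num Start | num id

Nullable nonterminals: {W, Z}.
ε ∉ L(G), so no ε-production is kept.
Expand every rule over subsets of its nullable positions: Start → id Z gives id Z | id.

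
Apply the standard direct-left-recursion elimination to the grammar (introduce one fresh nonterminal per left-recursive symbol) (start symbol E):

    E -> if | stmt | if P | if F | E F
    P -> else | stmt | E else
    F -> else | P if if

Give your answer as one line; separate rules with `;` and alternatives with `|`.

E -> if E' | stmt E' | if P E' | if F E'; P -> else | stmt | E else; F -> else | P if if; E' -> F E' | ε

Left recursion appears on E.
For E: α = {F}, β = {if, stmt, if P, if F}. Rewrite as E → β E' and E' → α E' | ε.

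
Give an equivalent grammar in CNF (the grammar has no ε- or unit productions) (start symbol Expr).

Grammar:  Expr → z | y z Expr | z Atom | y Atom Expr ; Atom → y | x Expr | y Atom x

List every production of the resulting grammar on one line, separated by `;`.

Expr → z | X1 Y1 | X2 Atom | X1 Y2; Atom → y | X3 Expr | X1 Y3; X1 → y; X2 → z; X3 → x; Y1 → X2 Expr; Y2 → Atom Expr; Y3 → Atom X3

Introduce a nonterminal for each terminal appearing in a rule of length ≥ 2: X1 → y, X2 → z, X3 → x.
Binarize each right-hand side of length ≥ 3 by chaining fresh nonterminals (Y1, Y2, …): affected rules were Expr → X1 X2 Expr; Expr → X1 Atom Expr; Atom → X1 Atom X3.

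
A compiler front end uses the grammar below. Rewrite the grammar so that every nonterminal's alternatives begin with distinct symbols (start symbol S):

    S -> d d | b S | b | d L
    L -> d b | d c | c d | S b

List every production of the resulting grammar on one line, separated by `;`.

S has alternatives sharing prefix 'd': factor to S → d S' with S' → d | L.
S has alternatives sharing prefix 'b': factor to S → b S'' with S'' → S | ε.
L has alternatives sharing prefix 'd': factor to L → d L' with L' → b | c.

S -> d S' | b S''; L -> c d | S b | d L'; S' -> d | L; S'' -> S | eps; L' -> b | c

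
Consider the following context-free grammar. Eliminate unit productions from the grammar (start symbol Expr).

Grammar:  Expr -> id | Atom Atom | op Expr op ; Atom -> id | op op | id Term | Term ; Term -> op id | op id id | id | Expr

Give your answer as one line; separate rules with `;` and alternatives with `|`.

Expr -> id | Atom Atom | op Expr op; Atom -> op id | op id id | id | op op | id Term | Atom Atom | op Expr op; Term -> op id | op id id | id | Atom Atom | op Expr op

Unit pairs: Atom ⇒* {Expr, Term}; Term ⇒* {Expr}.
For every A with A ⇒* B via unit rules, add B's non-unit alternatives to A; then delete every rule of the form X → Y.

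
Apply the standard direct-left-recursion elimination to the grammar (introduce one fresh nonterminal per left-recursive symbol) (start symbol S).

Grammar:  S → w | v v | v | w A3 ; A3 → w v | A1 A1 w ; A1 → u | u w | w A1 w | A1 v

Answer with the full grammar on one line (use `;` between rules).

S → w | v v | v | w A3; A3 → w v | A1 A1 w; A1 → u A1' | u w A1' | w A1 w A1'; A1' → v A1' | ε

A1 is directly left-recursive.
For A1: α = {v}, β = {u, u w, w A1 w}. Rewrite as A1 → β A1' and A1' → α A1' | ε.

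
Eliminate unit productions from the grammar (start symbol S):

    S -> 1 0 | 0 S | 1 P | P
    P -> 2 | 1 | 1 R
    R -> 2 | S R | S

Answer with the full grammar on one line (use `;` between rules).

S -> 1 0 | 0 S | 1 P | 2 | 1 | 1 R; P -> 2 | 1 | 1 R; R -> 1 0 | 0 S | 1 P | 2 | 1 | 1 R | S R

Unit pairs: R ⇒* {P, S}; S ⇒* {P}.
For each unit pair (A, B), copy every non-unit production of B to A, then drop all unit productions.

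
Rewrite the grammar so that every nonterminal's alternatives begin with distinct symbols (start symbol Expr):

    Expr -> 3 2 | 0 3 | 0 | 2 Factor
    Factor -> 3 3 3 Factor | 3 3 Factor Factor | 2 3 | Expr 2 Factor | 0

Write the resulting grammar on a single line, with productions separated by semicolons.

Expr has alternatives sharing prefix '0': factor to Expr → 0 Expr1 with Expr1 → 3 | ε.
Factor has alternatives sharing prefix '3 3': factor to Factor → 3 3 Factor1 with Factor1 → 3 Factor | Factor Factor.

Expr -> 3 2 | 2 Factor | 0 Expr1; Factor -> 2 3 | Expr 2 Factor | 0 | 3 3 Factor1; Expr1 -> 3 | ε; Factor1 -> 3 Factor | Factor Factor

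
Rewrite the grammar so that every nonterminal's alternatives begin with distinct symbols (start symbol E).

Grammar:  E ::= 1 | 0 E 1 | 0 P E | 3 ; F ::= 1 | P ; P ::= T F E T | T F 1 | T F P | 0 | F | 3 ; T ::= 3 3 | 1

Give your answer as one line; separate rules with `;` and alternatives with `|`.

E has alternatives sharing prefix '0': factor to E → 0 E' with E' → E 1 | P E.
P has alternatives sharing prefix 'T F': factor to P → T F P' with P' → E T | 1 | P.

E ::= 1 | 3 | 0 E'; F ::= 1 | P; P ::= 0 | F | 3 | T F P'; T ::= 3 3 | 1; E' ::= E 1 | P E; P' ::= E T | 1 | P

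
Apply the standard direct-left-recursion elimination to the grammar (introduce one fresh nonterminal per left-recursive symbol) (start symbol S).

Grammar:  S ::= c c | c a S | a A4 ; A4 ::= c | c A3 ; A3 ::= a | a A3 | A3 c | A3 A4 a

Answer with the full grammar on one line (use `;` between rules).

Left recursion appears on A3.
For A3: α = {c, A4 a}, β = {a, a A3}. Rewrite as A3 → β A3' and A3' → α A3' | ε.

S ::= c c | c a S | a A4; A4 ::= c | c A3; A3 ::= a A3' | a A3 A3'; A3' ::= c A3' | A4 a A3' | ε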